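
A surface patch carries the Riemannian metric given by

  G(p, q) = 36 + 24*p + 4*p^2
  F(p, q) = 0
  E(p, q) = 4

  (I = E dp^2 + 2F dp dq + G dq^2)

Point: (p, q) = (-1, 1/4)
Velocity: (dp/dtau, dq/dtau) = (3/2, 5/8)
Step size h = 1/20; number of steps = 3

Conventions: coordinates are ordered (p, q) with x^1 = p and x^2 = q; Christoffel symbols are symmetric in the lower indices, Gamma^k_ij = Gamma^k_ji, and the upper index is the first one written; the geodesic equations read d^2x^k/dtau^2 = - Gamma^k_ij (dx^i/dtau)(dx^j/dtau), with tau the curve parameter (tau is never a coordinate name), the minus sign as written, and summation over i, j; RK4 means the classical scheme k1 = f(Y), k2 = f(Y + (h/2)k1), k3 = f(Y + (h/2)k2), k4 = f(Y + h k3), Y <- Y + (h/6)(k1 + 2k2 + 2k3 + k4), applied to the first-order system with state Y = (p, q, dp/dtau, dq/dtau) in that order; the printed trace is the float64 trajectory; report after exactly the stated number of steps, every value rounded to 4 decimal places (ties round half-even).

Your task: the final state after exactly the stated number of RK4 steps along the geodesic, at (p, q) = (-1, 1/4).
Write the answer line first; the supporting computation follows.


Answer: p = -0.7671, q = 0.3341, dp/dtau = 1.5997, dq/dtau = 0.5014

f(Y) = (dp/dtau, dq/dtau, -Gamma^p_ij Y'^i Y'^j, -Gamma^q_ij Y'^i Y'^j) with the Gammas evaluated at the stage position; h = 0.050000; intermediate values shown to 6 dp
step 0: p = -1.0000, q = 0.2500, dp/dtau = 1.5000, dq/dtau = 0.6250
step 1:
  k1: at (p, q) = (-1.000000, 0.250000), (dp/dtau, dq/dtau) = (1.500000, 0.625000); Gamma_ppp = 0.000000, Gamma_ppq = 0.000000, Gamma_pqq = -2.000000, Gamma_qpp = 0.000000, Gamma_qpq = 0.500000, Gamma_qqq = 0.000000; k1 = (1.500000, 0.625000, 0.781250, -0.937500)
  k2: at (p, q) = (-0.962500, 0.265625), (dp/dtau, dq/dtau) = (1.519531, 0.601562); Gamma_ppp = 0.000000, Gamma_ppq = 0.000000, Gamma_pqq = -2.037500, Gamma_qpp = 0.000000, Gamma_qpq = 0.490798, Gamma_qqq = 0.000000; k2 = (1.519531, 0.601562, 0.737325, -0.897269)
  k3: at (p, q) = (-0.962012, 0.265039), (dp/dtau, dq/dtau) = (1.518433, 0.602568); Gamma_ppp = 0.000000, Gamma_ppq = 0.000000, Gamma_pqq = -2.037988, Gamma_qpp = 0.000000, Gamma_qpq = 0.490680, Gamma_qqq = 0.000000; k3 = (1.518433, 0.602568, 0.739970, -0.897905)
  k4: at (p, q) = (-0.924078, 0.280128), (dp/dtau, dq/dtau) = (1.536999, 0.580105); Gamma_ppp = 0.000000, Gamma_ppq = 0.000000, Gamma_pqq = -2.075922, Gamma_qpp = 0.000000, Gamma_qpq = 0.481714, Gamma_qqq = 0.000000; k4 = (1.536999, 0.580105, 0.698592, -0.859011)
  Y <- Y + (h/6)(k1 + 2k2 + 2k3 + k4): p = -0.9241, q = 0.2801, dp/dtau = 1.5370, dq/dtau = 0.5801
step 2:
  k1: at (p, q) = (-0.924059, 0.280111), (dp/dtau, dq/dtau) = (1.536954, 0.580110); Gamma_ppp = 0.000000, Gamma_ppq = 0.000000, Gamma_pqq = -2.075941, Gamma_qpp = 0.000000, Gamma_qpq = 0.481709, Gamma_qqq = 0.000000; k1 = (1.536954, 0.580110, 0.698610, -0.858985)
  k2: at (p, q) = (-0.885635, 0.294614), (dp/dtau, dq/dtau) = (1.554419, 0.558635); Gamma_ppp = 0.000000, Gamma_ppq = 0.000000, Gamma_pqq = -2.114365, Gamma_qpp = 0.000000, Gamma_qpq = 0.472955, Gamma_qqq = 0.000000; k2 = (1.554419, 0.558635, 0.659836, -0.821384)
  k3: at (p, q) = (-0.885198, 0.294077), (dp/dtau, dq/dtau) = (1.553450, 0.559575); Gamma_ppp = 0.000000, Gamma_ppq = 0.000000, Gamma_pqq = -2.114802, Gamma_qpp = 0.000000, Gamma_qpq = 0.472858, Gamma_qqq = 0.000000; k3 = (1.553450, 0.559575, 0.662195, -0.822083)
  k4: at (p, q) = (-0.846386, 0.308090), (dp/dtau, dq/dtau) = (1.570063, 0.539005); Gamma_ppp = 0.000000, Gamma_ppq = 0.000000, Gamma_pqq = -2.153614, Gamma_qpp = 0.000000, Gamma_qpq = 0.464336, Gamma_qqq = 0.000000; k4 = (1.570063, 0.539005, 0.625682, -0.785909)
  Y <- Y + (h/6)(k1 + 2k2 + 2k3 + k4): p = -0.8464, q = 0.3081, dp/dtau = 1.5700, dq/dtau = 0.5390
step 3:
  k1: at (p, q) = (-0.846369, 0.308074), (dp/dtau, dq/dtau) = (1.570023, 0.539011); Gamma_ppp = 0.000000, Gamma_ppq = 0.000000, Gamma_pqq = -2.153631, Gamma_qpp = 0.000000, Gamma_qpq = 0.464332, Gamma_qqq = 0.000000; k1 = (1.570023, 0.539011, 0.625700, -0.785891)
  k2: at (p, q) = (-0.807119, 0.321549), (dp/dtau, dq/dtau) = (1.585666, 0.519364); Gamma_ppp = 0.000000, Gamma_ppq = 0.000000, Gamma_pqq = -2.192881, Gamma_qpp = 0.000000, Gamma_qpq = 0.456021, Gamma_qqq = 0.000000; k2 = (1.585666, 0.519364, 0.591505, -0.751101)
  k3: at (p, q) = (-0.806728, 0.321058), (dp/dtau, dq/dtau) = (1.584811, 0.520233); Gamma_ppp = 0.000000, Gamma_ppq = 0.000000, Gamma_pqq = -2.193272, Gamma_qpp = 0.000000, Gamma_qpq = 0.455940, Gamma_qqq = 0.000000; k3 = (1.584811, 0.520233, 0.593593, -0.751819)
  k4: at (p, q) = (-0.767129, 0.334086), (dp/dtau, dq/dtau) = (1.599703, 0.501420); Gamma_ppp = 0.000000, Gamma_ppq = 0.000000, Gamma_pqq = -2.232871, Gamma_qpp = 0.000000, Gamma_qpq = 0.447854, Gamma_qqq = 0.000000; k4 = (1.599703, 0.501420, 0.561393, -0.718468)
  Y <- Y + (h/6)(k1 + 2k2 + 2k3 + k4): p = -0.7671, q = 0.3341, dp/dtau = 1.5997, dq/dtau = 0.5014


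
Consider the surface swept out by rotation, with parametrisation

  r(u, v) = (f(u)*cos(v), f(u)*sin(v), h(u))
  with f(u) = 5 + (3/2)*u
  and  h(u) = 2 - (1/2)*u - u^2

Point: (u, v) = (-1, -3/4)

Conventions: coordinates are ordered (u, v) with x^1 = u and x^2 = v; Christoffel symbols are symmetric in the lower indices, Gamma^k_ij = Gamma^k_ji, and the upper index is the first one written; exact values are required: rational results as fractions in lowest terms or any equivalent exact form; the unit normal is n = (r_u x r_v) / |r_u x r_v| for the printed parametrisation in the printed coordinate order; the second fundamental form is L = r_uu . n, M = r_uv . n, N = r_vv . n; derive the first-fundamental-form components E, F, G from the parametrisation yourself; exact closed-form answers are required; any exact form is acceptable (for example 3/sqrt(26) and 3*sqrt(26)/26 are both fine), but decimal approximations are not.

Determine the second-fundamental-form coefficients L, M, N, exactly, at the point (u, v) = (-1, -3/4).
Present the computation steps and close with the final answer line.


f = 7/2, f' = 3/2, f'' = 0, h' = 3/2, h'' = -2
E = 9/2, F = 0, G = 49/4; answer radicand W^2 = 9/2
unnormalised second-form numerators: l = -3, m = 0, n = 21/4; L = l/sqrt(9/2), and similarly M = m/sqrt(W^2), N = n/sqrt(W^2)

Answer: L = -sqrt(2), M = 0, N = 7*sqrt(2)/4


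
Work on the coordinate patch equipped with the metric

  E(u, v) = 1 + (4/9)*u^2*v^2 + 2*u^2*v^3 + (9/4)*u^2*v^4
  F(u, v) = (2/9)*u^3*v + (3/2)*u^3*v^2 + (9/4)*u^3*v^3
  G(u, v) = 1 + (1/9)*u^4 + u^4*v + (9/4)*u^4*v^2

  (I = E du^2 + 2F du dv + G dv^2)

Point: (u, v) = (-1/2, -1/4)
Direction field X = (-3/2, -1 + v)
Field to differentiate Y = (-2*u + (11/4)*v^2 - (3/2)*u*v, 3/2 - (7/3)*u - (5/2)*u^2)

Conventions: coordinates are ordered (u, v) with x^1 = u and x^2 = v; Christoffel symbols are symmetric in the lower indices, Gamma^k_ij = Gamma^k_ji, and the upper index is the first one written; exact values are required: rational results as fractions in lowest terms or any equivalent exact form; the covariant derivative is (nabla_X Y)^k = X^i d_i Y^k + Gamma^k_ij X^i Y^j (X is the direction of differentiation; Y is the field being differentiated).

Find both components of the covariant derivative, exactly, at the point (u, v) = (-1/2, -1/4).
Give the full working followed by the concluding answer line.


E = 36913/36864, F = -7/18432, G = 9217/9216 at the point
E_u = -49/9216, E_v = 7/2304, F_u = 7/3072, F_v = 61/4608, G_u = -1/1152, G_v = -1/128
EG - F^2 = 36917/36864;  g^inv = (36864/36917) * [[9217/9216, 7/18432], [7/18432, 36913/36864]]
first-kind symbols [ij,l] = (1/2)(d_i g_jl + d_j g_il - d_l g_ij): [uu,u] = E_u/2 = -49/18432, [uu,v] = F_u - E_v/2 = 7/9216, [uv,u] = E_v/2 = 7/4608, [uv,v] = G_u/2 = -1/2304, [vv,u] = F_v - G_u/2 = 7/512, [vv,v] = G_v/2 = -1/256
Gamma^u_ij = (G*[ij,u] - F*[ij,v])/(EG - F^2), Gamma^v_ij = (E*[ij,v] - F*[ij,u])/(EG - F^2)
Gamma_uuu = -98/36917, Gamma_uuv = 56/36917, Gamma_uvv = 504/36917, Gamma_vuu = 28/36917, Gamma_vuv = -16/36917, Gamma_vvv = -144/36917
X = (-3/2, -5/4), Y = (63/64, 49/24) at the point

Answer: (nabla_X Y)^u = 395603/124352, (nabla_X Y)^v = -14879/62176


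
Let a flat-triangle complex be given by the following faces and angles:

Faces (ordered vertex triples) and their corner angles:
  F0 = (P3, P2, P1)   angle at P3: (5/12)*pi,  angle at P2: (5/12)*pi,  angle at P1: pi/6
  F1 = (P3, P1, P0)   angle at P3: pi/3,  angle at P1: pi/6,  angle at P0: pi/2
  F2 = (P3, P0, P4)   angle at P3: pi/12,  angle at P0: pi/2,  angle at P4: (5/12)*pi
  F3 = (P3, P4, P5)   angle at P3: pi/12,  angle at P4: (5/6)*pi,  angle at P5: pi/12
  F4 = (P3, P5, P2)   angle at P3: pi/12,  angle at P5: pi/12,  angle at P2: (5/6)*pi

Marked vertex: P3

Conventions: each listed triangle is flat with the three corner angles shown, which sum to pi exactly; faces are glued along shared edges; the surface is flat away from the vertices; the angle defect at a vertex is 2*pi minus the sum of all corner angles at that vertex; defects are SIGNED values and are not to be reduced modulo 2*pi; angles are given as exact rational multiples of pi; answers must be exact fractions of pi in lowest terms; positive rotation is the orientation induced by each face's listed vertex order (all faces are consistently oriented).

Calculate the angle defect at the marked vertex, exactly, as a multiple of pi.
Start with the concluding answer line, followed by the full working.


Answer: defect(P3) = pi

Sum of corner angles at P3: pi
defect = 2*pi - pi


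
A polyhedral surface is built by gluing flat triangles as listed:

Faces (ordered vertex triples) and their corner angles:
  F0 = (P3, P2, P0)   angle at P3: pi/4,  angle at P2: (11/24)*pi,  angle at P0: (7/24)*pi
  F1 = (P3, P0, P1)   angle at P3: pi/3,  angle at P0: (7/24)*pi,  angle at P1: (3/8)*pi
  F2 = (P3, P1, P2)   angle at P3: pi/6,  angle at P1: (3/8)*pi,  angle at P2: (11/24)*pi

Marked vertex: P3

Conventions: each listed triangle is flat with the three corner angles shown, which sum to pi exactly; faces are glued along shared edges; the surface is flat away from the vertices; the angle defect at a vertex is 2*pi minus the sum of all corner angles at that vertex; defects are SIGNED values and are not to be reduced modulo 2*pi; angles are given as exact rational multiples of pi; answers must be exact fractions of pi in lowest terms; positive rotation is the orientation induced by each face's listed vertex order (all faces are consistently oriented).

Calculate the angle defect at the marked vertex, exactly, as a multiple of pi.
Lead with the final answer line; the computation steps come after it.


Answer: defect(P3) = (5/4)*pi

Sum of corner angles at P3: (3/4)*pi
defect = 2*pi - (3/4)*pi


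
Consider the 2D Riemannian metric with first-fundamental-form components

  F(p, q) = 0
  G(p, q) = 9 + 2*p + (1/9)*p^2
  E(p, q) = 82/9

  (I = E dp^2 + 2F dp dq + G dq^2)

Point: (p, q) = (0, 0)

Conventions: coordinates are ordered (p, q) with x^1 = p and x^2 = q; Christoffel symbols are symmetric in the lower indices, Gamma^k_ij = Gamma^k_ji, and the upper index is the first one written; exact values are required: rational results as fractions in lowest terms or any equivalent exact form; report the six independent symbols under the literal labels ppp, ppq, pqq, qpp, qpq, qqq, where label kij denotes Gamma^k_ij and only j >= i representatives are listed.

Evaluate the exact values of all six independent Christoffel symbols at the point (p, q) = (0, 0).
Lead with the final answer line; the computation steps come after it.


Answer: Gamma_ppp = 0, Gamma_ppq = 0, Gamma_pqq = -9/82, Gamma_qpp = 0, Gamma_qpq = 1/9, Gamma_qqq = 0

E = 82/9, F = 0, G = 9 at the point
E_p = 0, E_q = 0, F_p = 0, F_q = 0, G_p = 2, G_q = 0
EG - F^2 = 82;  g^inv = (1/82) * [[9, 0], [0, 82/9]]
first-kind symbols [ij,l] = (1/2)(d_i g_jl + d_j g_il - d_l g_ij): [pp,p] = E_p/2 = 0, [pp,q] = F_p - E_q/2 = 0, [pq,p] = E_q/2 = 0, [pq,q] = G_p/2 = 1, [qq,p] = F_q - G_p/2 = -1, [qq,q] = G_q/2 = 0
Gamma^p_ij = (G*[ij,p] - F*[ij,q])/(EG - F^2), Gamma^q_ij = (E*[ij,q] - F*[ij,p])/(EG - F^2)


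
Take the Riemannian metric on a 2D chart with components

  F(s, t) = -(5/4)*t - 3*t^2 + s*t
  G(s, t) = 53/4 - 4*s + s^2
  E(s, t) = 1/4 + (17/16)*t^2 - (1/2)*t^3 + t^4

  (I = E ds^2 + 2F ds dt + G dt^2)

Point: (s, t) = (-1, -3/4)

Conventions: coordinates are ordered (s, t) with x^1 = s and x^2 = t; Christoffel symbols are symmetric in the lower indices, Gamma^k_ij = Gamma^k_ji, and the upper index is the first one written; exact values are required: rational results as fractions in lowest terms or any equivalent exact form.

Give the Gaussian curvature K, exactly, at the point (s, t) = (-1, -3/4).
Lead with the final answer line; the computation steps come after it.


Answer: K = -4615/58619

E = 11/8, F = 0, G = 73/4, EG - F^2 = 803/32 at the point
E_s = 0, E_t = -33/8, F_s = -3/4, F_t = 9/4, G_s = -6, G_t = 0
E_tt = 89/8, F_st = 1, G_ss = 2
Using the Brioschi determinant formula for K from the metric derivatives:
M1 = [[-E_tt/2 + F_st - G_ss/2, E_s/2, F_s - E_t/2], [F_t - G_s/2, E, F], [G_t/2, F, G]] = [[-89/16, 0, 21/16], [21/4, 11/8, 0], [0, 0, 73/4]]; det M1 = -71467/512
M2 = [[0, E_t/2, G_s/2], [E_t/2, E, F], [G_s/2, F, G]] = [[0, -33/16, -3], [-33/16, 11/8, 0], [-3, 0, 73/4]]; det M2 = -92169/1024
det M1 - det M2 = -50765/1024; K = -50765/1024 / (803/32)^2 = -4615/58619


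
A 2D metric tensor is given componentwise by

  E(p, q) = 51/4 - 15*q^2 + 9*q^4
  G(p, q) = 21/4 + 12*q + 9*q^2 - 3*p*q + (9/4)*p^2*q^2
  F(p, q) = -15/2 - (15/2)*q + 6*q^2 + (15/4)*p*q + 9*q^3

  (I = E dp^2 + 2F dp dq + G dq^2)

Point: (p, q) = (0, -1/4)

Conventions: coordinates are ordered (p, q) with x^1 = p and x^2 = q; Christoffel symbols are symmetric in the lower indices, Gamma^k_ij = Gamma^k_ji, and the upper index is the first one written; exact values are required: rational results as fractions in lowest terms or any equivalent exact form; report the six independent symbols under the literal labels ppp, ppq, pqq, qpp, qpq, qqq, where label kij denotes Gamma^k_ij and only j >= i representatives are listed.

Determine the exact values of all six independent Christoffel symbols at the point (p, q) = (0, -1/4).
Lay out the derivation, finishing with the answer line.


E = 3033/256, F = -345/64, G = 45/16 at the point
E_p = 0, E_q = 111/16, F_p = -15/16, F_q = -141/16, G_p = 3/4, G_q = 15/2
EG - F^2 = 4365/1024;  g^inv = (1024/4365) * [[45/16, 345/64], [345/64, 3033/256]]
first-kind symbols [ij,l] = (1/2)(d_i g_jl + d_j g_il - d_l g_ij): [pp,p] = E_p/2 = 0, [pp,q] = F_p - E_q/2 = -141/32, [pq,p] = E_q/2 = 111/32, [pq,q] = G_p/2 = 3/8, [qq,p] = F_q - G_p/2 = -147/16, [qq,q] = G_q/2 = 15/4
Gamma^p_ij = (G*[ij,p] - F*[ij,q])/(EG - F^2), Gamma^q_ij = (E*[ij,q] - F*[ij,p])/(EG - F^2)

Answer: Gamma_ppp = -1081/194, Gamma_ppq = 268/97, Gamma_pqq = -128/97, Gamma_qpp = -47517/3880, Gamma_qpq = 2633/485, Gamma_qqq = -116/97


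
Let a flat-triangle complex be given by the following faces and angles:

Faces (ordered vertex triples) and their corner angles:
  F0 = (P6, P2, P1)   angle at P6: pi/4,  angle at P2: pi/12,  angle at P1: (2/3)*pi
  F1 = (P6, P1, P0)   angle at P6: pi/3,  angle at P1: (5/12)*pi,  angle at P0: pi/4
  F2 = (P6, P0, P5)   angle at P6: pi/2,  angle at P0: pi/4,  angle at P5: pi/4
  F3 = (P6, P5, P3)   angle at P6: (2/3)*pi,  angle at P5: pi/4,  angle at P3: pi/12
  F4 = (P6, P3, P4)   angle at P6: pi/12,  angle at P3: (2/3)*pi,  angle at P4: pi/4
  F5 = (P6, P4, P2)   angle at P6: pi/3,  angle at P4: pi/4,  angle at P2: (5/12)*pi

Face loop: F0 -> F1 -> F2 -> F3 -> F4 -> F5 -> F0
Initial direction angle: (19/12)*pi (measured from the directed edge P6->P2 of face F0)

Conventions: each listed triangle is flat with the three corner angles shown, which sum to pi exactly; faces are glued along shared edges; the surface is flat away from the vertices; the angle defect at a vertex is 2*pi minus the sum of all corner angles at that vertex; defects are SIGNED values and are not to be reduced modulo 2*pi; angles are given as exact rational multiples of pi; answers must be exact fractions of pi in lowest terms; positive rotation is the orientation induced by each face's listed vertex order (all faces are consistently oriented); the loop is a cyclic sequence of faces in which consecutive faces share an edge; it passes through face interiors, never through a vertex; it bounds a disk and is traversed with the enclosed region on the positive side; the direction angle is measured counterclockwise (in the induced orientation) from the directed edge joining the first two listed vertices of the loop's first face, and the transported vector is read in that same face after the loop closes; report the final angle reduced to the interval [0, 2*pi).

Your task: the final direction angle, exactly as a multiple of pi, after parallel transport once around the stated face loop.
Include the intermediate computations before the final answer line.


enclosed vertex P6: corner angles sum to (13/6)*pi, defect = 2*pi - (13/6)*pi = -pi/6
holonomy = initial angle + sum of enclosed defects (mod 2*pi), positive in the induced orientation
final angle = (19/12)*pi - pi/6 = (17/12)*pi (mod 2*pi)

Answer: final direction angle = (17/12)*pi


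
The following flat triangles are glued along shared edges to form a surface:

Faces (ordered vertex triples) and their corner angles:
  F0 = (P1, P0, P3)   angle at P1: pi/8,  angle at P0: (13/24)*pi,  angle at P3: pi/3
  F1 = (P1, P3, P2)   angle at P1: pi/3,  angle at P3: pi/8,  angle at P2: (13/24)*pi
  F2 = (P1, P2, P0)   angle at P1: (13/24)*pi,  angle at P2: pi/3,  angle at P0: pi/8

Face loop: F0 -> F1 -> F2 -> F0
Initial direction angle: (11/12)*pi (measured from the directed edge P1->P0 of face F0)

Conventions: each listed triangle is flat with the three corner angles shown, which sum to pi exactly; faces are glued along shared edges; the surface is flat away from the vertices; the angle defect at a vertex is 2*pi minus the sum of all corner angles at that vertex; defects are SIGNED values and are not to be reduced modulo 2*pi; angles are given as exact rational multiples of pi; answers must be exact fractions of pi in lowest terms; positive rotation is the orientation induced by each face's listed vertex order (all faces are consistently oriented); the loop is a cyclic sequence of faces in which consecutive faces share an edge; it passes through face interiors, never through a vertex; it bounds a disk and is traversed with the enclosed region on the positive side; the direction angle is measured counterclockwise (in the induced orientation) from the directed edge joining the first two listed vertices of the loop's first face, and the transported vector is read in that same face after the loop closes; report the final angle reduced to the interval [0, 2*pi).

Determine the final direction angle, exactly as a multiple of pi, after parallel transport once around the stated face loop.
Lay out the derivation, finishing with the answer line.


enclosed vertex P1: corner angles sum to pi, defect = 2*pi - pi = pi
transport around the loop rotates by the sum of enclosed defects; add to the initial angle mod 2*pi
final angle = (11/12)*pi + pi = (23/12)*pi (mod 2*pi)

Answer: final direction angle = (23/12)*pi


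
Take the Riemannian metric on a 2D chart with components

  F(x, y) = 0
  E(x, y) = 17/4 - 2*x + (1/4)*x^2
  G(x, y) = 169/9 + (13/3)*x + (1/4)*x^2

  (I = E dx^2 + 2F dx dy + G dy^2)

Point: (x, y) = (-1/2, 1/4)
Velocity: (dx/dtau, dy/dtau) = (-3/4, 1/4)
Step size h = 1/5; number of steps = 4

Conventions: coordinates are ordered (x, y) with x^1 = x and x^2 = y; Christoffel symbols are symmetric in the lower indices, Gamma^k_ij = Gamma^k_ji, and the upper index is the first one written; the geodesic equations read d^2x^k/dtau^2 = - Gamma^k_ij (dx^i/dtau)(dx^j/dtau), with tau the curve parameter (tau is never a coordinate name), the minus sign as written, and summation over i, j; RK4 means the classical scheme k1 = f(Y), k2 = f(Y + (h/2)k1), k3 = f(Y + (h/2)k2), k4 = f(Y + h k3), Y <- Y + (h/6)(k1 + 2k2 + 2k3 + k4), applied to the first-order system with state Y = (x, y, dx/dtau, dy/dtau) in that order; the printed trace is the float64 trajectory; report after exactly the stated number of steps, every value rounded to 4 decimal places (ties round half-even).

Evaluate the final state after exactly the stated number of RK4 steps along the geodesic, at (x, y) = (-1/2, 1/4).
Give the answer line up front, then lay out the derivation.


Answer: x = -1.0589, y = 0.4650, dx/dtau = -0.6524, dy/dtau = 0.2881

f(Y) = (dx/dtau, dy/dtau, -Gamma^x_ij Y'^i Y'^j, -Gamma^y_ij Y'^i Y'^j) with the Gammas evaluated at the stage position; h = 0.200000; intermediate values shown to 6 dp
step 0: x = -0.5000, y = 0.2500, dx/dtau = -0.7500, dy/dtau = 0.2500
step 1:
  k1: at (x, y) = (-0.500000, 0.250000), (dx/dtau, dy/dtau) = (-0.750000, 0.250000); Gamma_xxx = -0.211765, Gamma_xxy = 0.000000, Gamma_xyy = -0.384314, Gamma_yxx = 0.000000, Gamma_yxy = 0.122449, Gamma_yyy = 0.000000; k1 = (-0.750000, 0.250000, 0.143137, 0.045918)
  k2: at (x, y) = (-0.575000, 0.275000), (dx/dtau, dy/dtau) = (-0.735686, 0.254592); Gamma_xxx = -0.208612, Gamma_xxy = 0.000000, Gamma_xyy = -0.368967, Gamma_yxx = 0.000000, Gamma_yxy = 0.123584, Gamma_yyy = 0.000000; k2 = (-0.735686, 0.254592, 0.136823, 0.046294)
  k3: at (x, y) = (-0.573569, 0.275459), (dx/dtau, dy/dtau) = (-0.736318, 0.254629); Gamma_xxx = -0.208672, Gamma_xxy = 0.000000, Gamma_xyy = -0.369252, Gamma_yxx = 0.000000, Gamma_yxy = 0.123562, Gamma_yyy = 0.000000; k3 = (-0.736318, 0.254629, 0.137075, 0.046333)
  k4: at (x, y) = (-0.647264, 0.300926), (dx/dtau, dy/dtau) = (-0.722585, 0.259267); Gamma_xxx = -0.205658, Gamma_xxy = 0.000000, Gamma_xyy = -0.354887, Gamma_yxx = 0.000000, Gamma_yxy = 0.124698, Gamma_yyy = 0.000000; k4 = (-0.722585, 0.259267, 0.131235, 0.046722)
  Y <- Y + (h/6)(k1 + 2k2 + 2k3 + k4): x = -0.6472, y = 0.3009, dx/dtau = -0.7226, dy/dtau = 0.2593
step 2:
  k1: at (x, y) = (-0.647220, 0.300924), (dx/dtau, dy/dtau) = (-0.722594, 0.259263); Gamma_xxx = -0.205660, Gamma_xxy = 0.000000, Gamma_xyy = -0.354895, Gamma_yxx = 0.000000, Gamma_yxy = 0.124697, Gamma_yyy = 0.000000; k1 = (-0.722594, 0.259263, 0.131239, 0.046722)
  k2: at (x, y) = (-0.719479, 0.326850), (dx/dtau, dy/dtau) = (-0.709470, 0.263935); Gamma_xxx = -0.202784, Gamma_xxy = 0.000000, Gamma_xyy = -0.341470, Gamma_yxx = 0.000000, Gamma_yxy = 0.125831, Gamma_yyy = 0.000000; k2 = (-0.709470, 0.263935, 0.125858, 0.047125)
  k3: at (x, y) = (-0.718167, 0.327317), (dx/dtau, dy/dtau) = (-0.710009, 0.263976); Gamma_xxx = -0.202835, Gamma_xxy = 0.000000, Gamma_xyy = -0.341708, Gamma_yxx = 0.000000, Gamma_yxy = 0.125810, Gamma_yyy = 0.000000; k3 = (-0.710009, 0.263976, 0.126063, 0.047160)
  k4: at (x, y) = (-0.789221, 0.353719), (dx/dtau, dy/dtau) = (-0.697382, 0.268695); Gamma_xxx = -0.200079, Gamma_xxy = 0.000000, Gamma_xyy = -0.329096, Gamma_yxx = 0.000000, Gamma_yxy = 0.126945, Gamma_yyy = 0.000000; k4 = (-0.697382, 0.268695, 0.121066, 0.047575)
  Y <- Y + (h/6)(k1 + 2k2 + 2k3 + k4): x = -0.7892, y = 0.3537, dx/dtau = -0.6974, dy/dtau = 0.2687
step 3:
  k1: at (x, y) = (-0.789184, 0.353716), (dx/dtau, dy/dtau) = (-0.697389, 0.268692); Gamma_xxx = -0.200081, Gamma_xxy = 0.000000, Gamma_xyy = -0.329102, Gamma_yxx = 0.000000, Gamma_yxy = 0.126944, Gamma_yyy = 0.000000; k1 = (-0.697389, 0.268692, 0.121069, 0.047574)
  k2: at (x, y) = (-0.858923, 0.380586), (dx/dtau, dy/dtau) = (-0.685283, 0.273449); Gamma_xxx = -0.197444, Gamma_xxy = 0.000000, Gamma_xyy = -0.317270, Gamma_yxx = 0.000000, Gamma_yxy = 0.128078, Gamma_yyy = 0.000000; k2 = (-0.685283, 0.273449, 0.116446, 0.048001)
  k3: at (x, y) = (-0.857712, 0.381061), (dx/dtau, dy/dtau) = (-0.685745, 0.273492); Gamma_xxx = -0.197489, Gamma_xxy = 0.000000, Gamma_xyy = -0.317471, Gamma_yxx = 0.000000, Gamma_yxy = 0.128058, Gamma_yyy = 0.000000; k3 = (-0.685745, 0.273492, 0.116615, 0.048034)
  k4: at (x, y) = (-0.926333, 0.408415), (dx/dtau, dy/dtau) = (-0.674067, 0.278299); Gamma_xxx = -0.194957, Gamma_xxy = 0.000000, Gamma_xyy = -0.306320, Gamma_yxx = 0.000000, Gamma_yxy = 0.129193, Gamma_yyy = 0.000000; k4 = (-0.674067, 0.278299, 0.112307, 0.048471)
  Y <- Y + (h/6)(k1 + 2k2 + 2k3 + k4): x = -0.9263, y = 0.4084, dx/dtau = -0.6741, dy/dtau = 0.2783
step 4:
  k1: at (x, y) = (-0.926301, 0.408412), (dx/dtau, dy/dtau) = (-0.674073, 0.278296); Gamma_xxx = -0.194959, Gamma_xxy = 0.000000, Gamma_xyy = -0.306325, Gamma_yxx = 0.000000, Gamma_yxy = 0.129193, Gamma_yyy = 0.000000; k1 = (-0.674073, 0.278296, 0.112309, 0.048471)
  k2: at (x, y) = (-0.993709, 0.436242), (dx/dtau, dy/dtau) = (-0.662842, 0.283143); Gamma_xxx = -0.192531, Gamma_xxy = 0.000000, Gamma_xyy = -0.295829, Gamma_yxx = 0.000000, Gamma_yxy = 0.130328, Gamma_yyy = 0.000000; k2 = (-0.662842, 0.283143, 0.108307, 0.048920)
  k3: at (x, y) = (-0.992585, 0.436726), (dx/dtau, dy/dtau) = (-0.663242, 0.283188); Gamma_xxx = -0.192571, Gamma_xxy = 0.000000, Gamma_xyy = -0.296000, Gamma_yxx = 0.000000, Gamma_yxy = 0.130309, Gamma_yyy = 0.000000; k3 = (-0.663242, 0.283188, 0.108448, 0.048950)
  k4: at (x, y) = (-1.058950, 0.465050), (dx/dtau, dy/dtau) = (-0.652383, 0.288086); Gamma_xxx = -0.190236, Gamma_xxy = 0.000000, Gamma_xyy = -0.286080, Gamma_yxx = 0.000000, Gamma_yxy = 0.131445, Gamma_yyy = 0.000000; k4 = (-0.652383, 0.288086, 0.104708, 0.049408)
  Y <- Y + (h/6)(k1 + 2k2 + 2k3 + k4): x = -1.0589, y = 0.4650, dx/dtau = -0.6524, dy/dtau = 0.2881


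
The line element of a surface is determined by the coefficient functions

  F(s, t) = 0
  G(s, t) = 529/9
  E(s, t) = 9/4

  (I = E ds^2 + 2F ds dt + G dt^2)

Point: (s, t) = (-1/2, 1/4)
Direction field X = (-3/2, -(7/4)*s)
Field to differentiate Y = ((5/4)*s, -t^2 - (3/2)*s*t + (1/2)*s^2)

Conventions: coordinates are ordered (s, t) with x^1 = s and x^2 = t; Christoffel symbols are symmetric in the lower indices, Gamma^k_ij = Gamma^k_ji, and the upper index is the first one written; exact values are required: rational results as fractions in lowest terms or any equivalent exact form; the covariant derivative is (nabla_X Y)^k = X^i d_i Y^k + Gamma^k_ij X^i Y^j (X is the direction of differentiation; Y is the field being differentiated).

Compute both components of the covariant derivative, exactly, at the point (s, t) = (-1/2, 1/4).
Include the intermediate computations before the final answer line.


E = 9/4, F = 0, G = 529/9 at the point
E_s = 0, E_t = 0, F_s = 0, F_t = 0, G_s = 0, G_t = 0
EG - F^2 = 529/4;  g^inv = (4/529) * [[529/9, 0], [0, 9/4]]
first-kind symbols [ij,l] = (1/2)(d_i g_jl + d_j g_il - d_l g_ij): [ss,s] = E_s/2 = 0, [ss,t] = F_s - E_t/2 = 0, [st,s] = E_t/2 = 0, [st,t] = G_s/2 = 0, [tt,s] = F_t - G_s/2 = 0, [tt,t] = G_t/2 = 0
Gamma^s_ij = (G*[ij,s] - F*[ij,t])/(EG - F^2), Gamma^t_ij = (E*[ij,t] - F*[ij,s])/(EG - F^2)
Gamma_sss = 0, Gamma_sst = 0, Gamma_stt = 0, Gamma_tss = 0, Gamma_tst = 0, Gamma_ttt = 0
X = (-3/2, 7/8), Y = (-5/8, 1/4) at the point

Answer: (nabla_X Y)^s = -15/8, (nabla_X Y)^t = 49/32


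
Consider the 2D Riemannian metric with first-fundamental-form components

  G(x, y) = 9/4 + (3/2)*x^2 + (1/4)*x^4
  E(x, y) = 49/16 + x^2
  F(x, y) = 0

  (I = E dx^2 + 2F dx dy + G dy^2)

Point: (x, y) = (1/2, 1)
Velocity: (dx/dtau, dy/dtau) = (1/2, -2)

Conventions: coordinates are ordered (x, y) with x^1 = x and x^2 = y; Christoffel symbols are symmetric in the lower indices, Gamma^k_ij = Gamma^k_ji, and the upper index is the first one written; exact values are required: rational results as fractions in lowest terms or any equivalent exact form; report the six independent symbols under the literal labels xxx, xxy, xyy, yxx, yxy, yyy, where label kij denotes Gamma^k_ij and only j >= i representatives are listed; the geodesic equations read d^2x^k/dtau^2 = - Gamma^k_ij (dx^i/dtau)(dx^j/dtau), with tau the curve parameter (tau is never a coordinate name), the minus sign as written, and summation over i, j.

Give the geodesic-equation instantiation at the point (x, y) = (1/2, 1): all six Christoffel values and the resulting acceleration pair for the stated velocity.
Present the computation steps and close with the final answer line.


E = 53/16, F = 0, G = 169/64 at the point
E_x = 1, E_y = 0, F_x = 0, F_y = 0, G_x = 13/8, G_y = 0
EG - F^2 = 8957/1024;  g^inv = (1024/8957) * [[169/64, 0], [0, 53/16]]
first-kind symbols [ij,l] = (1/2)(d_i g_jl + d_j g_il - d_l g_ij): [xx,x] = E_x/2 = 1/2, [xx,y] = F_x - E_y/2 = 0, [xy,x] = E_y/2 = 0, [xy,y] = G_x/2 = 13/16, [yy,x] = F_y - G_x/2 = -13/16, [yy,y] = G_y/2 = 0
Gamma^x_ij = (G*[ij,x] - F*[ij,y])/(EG - F^2), Gamma^y_ij = (E*[ij,y] - F*[ij,x])/(EG - F^2)
Gamma_xxx = 8/53, Gamma_xxy = 0, Gamma_xyy = -13/53, Gamma_yxx = 0, Gamma_yxy = 4/13, Gamma_yyy = 0
d^2x/dtau^2 = -(Gamma_xxx*(1/2)^2 + 2*Gamma_xxy*(1/2)*(-2) + Gamma_xyy*(-2)^2) = 50/53
d^2y/dtau^2 = -(Gamma_yxx*(1/2)^2 + 2*Gamma_yxy*(1/2)*(-2) + Gamma_yyy*(-2)^2) = 8/13

Answer: Gamma_xxx = 8/53, Gamma_xxy = 0, Gamma_xyy = -13/53, Gamma_yxx = 0, Gamma_yxy = 4/13, Gamma_yyy = 0; accelerations (d^2x/dtau^2, d^2y/dtau^2) = (50/53, 8/13)


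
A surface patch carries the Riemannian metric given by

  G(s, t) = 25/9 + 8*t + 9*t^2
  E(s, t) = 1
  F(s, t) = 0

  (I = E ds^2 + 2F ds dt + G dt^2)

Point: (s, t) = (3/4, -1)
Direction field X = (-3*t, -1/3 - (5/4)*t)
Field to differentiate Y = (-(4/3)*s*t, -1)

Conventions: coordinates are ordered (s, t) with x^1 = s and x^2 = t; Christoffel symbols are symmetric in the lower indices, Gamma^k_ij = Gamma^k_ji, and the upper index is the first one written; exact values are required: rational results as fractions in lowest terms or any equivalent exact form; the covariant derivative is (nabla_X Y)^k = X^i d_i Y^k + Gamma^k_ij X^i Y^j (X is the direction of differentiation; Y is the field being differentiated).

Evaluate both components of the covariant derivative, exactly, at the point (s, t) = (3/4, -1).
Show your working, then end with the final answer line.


E = 1, F = 0, G = 34/9 at the point
E_s = 0, E_t = 0, F_s = 0, F_t = 0, G_s = 0, G_t = -10
EG - F^2 = 34/9;  g^inv = (9/34) * [[34/9, 0], [0, 1]]
first-kind symbols [ij,l] = (1/2)(d_i g_jl + d_j g_il - d_l g_ij): [ss,s] = E_s/2 = 0, [ss,t] = F_s - E_t/2 = 0, [st,s] = E_t/2 = 0, [st,t] = G_s/2 = 0, [tt,s] = F_t - G_s/2 = 0, [tt,t] = G_t/2 = -5
Gamma^s_ij = (G*[ij,s] - F*[ij,t])/(EG - F^2), Gamma^t_ij = (E*[ij,t] - F*[ij,s])/(EG - F^2)
Gamma_sss = 0, Gamma_sst = 0, Gamma_stt = 0, Gamma_tss = 0, Gamma_tst = 0, Gamma_ttt = -45/34
X = (3, 11/12), Y = (1, -1) at the point

Answer: (nabla_X Y)^s = 37/12, (nabla_X Y)^t = 165/136


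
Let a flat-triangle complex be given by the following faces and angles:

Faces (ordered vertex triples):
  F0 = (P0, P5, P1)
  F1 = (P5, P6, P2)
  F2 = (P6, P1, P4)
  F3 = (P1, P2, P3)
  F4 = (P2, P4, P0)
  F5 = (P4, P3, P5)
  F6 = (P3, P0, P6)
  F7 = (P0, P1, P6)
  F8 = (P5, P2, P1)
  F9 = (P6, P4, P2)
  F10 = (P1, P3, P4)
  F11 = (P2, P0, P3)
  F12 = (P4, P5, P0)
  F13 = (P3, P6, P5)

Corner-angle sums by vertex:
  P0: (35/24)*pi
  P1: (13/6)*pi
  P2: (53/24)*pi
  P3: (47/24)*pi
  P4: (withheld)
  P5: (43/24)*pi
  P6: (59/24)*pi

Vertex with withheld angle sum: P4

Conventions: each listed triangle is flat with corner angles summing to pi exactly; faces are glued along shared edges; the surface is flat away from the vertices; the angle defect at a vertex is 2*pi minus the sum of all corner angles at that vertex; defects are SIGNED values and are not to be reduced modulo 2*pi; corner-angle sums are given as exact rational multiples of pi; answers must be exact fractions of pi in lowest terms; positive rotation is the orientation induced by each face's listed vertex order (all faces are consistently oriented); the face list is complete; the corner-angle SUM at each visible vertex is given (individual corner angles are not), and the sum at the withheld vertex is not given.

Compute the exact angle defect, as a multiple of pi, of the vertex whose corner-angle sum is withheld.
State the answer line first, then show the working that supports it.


Answer: defect(P4) = pi/24

V = 7, E = 21, F = 14; chi = V - E + F = 0
Gauss-Bonnet: total defect = 2*pi*chi = 0; visible defects sum to -pi/24


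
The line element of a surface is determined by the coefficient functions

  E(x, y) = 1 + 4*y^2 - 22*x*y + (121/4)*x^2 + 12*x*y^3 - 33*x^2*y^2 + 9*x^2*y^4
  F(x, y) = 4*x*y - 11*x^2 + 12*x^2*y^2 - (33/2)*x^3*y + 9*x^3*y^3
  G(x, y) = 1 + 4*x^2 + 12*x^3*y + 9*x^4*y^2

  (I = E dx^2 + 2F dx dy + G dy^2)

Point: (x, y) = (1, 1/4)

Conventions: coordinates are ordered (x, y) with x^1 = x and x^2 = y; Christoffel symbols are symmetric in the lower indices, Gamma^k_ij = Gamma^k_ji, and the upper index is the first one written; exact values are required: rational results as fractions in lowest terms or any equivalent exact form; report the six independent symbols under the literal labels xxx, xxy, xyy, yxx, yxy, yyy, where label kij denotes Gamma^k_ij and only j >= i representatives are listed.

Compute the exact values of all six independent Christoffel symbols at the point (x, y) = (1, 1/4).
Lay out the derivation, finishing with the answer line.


E = 6185/256, F = -847/64, G = 137/16 at the point
E_x = 6545/128, E_y = -539/16, F_x = -2013/64, F_y = -77/16, G_x = 77/4, G_y = 33/2
EG - F^2 = 8121/256;  g^inv = (256/8121) * [[137/16, 847/64], [847/64, 6185/256]]
first-kind symbols [ij,l] = (1/2)(d_i g_jl + d_j g_il - d_l g_ij): [xx,x] = E_x/2 = 6545/256, [xx,y] = F_x - E_y/2 = -935/64, [xy,x] = E_y/2 = -539/32, [xy,y] = G_x/2 = 77/8, [yy,x] = F_y - G_x/2 = -231/16, [yy,y] = G_y/2 = 33/4
Gamma^x_ij = (G*[ij,x] - F*[ij,y])/(EG - F^2), Gamma^y_ij = (E*[ij,y] - F*[ij,x])/(EG - F^2)

Answer: Gamma_xxx = 6545/8121, Gamma_xxy = -4312/8121, Gamma_xyy = -1232/2707, Gamma_yxx = -3740/8121, Gamma_yxy = 2464/8121, Gamma_yyy = 704/2707


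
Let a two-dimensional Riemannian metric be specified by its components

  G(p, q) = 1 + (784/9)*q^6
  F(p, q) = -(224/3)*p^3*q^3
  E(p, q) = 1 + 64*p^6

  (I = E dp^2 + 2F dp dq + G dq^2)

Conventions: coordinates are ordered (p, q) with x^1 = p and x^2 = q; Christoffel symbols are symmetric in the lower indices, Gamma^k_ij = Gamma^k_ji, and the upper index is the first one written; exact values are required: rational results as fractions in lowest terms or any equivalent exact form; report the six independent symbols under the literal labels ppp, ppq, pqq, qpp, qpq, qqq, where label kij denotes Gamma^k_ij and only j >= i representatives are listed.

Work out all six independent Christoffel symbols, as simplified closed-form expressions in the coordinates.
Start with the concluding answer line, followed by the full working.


Answer: Gamma_ppp = 1728*p^5/(576*p^6 + 784*q^6 + 9), Gamma_ppq = 0, Gamma_pqq = -2016*p^3*q^2/(576*p^6 + 784*q^6 + 9), Gamma_qpp = -2016*p^2*q^3/(576*p^6 + 784*q^6 + 9), Gamma_qpq = 0, Gamma_qqq = 2352*q^5/(576*p^6 + 784*q^6 + 9)

E = 1 + 64*p^6; F = -(224/3)*p^3*q^3; G = 1 + (784/9)*q^6
Gamma^k_ij = (1/2) g^{kl} (d_i g_jl + d_j g_il - d_l g_ij), with g^inv = (1/(EG-F^2)) [[G, -F], [-F, E]]
first partials: E_p = 384*p^5, E_q = 0, F_p = -224*p^2*q^3, F_q = -224*p^3*q^2, G_p = 0, G_q = (1568/3)*q^5
D = EG - F^2 = 1 + (784/9)*q^6 + 64*p^6
expanded: Gamma^p_pp = (G E_p - 2F F_p + F E_q)/(2D), Gamma^p_pq = (G E_q - F G_p)/(2D), Gamma^p_qq = (2G F_q - G G_p - F G_q)/(2D), Gamma^q_pp = (2E F_p - E E_q - F E_p)/(2D), Gamma^q_pq = (E G_p - F E_q)/(2D), Gamma^q_qq = (E G_q - 2F F_q + F G_p)/(2D); substitute and cancel common factors


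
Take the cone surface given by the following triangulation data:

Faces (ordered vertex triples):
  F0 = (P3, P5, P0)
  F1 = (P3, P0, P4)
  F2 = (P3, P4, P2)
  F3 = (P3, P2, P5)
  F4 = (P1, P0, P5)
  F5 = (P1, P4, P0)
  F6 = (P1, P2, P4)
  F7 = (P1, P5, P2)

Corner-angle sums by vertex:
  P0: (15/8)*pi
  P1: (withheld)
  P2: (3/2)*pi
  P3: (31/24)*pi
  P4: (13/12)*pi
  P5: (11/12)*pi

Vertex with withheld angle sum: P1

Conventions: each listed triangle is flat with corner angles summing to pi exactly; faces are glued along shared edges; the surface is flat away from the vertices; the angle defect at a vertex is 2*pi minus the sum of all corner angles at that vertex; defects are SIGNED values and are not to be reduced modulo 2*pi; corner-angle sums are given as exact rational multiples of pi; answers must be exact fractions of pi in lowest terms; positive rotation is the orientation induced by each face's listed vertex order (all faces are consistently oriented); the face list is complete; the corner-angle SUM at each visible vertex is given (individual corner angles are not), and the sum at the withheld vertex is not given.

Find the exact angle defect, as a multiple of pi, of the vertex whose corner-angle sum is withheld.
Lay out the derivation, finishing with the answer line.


V = 6, E = 12, F = 8; chi = V - E + F = 2
Gauss-Bonnet: total defect = 2*pi*chi = 4*pi; visible defects sum to (10/3)*pi

Answer: defect(P1) = (2/3)*pi


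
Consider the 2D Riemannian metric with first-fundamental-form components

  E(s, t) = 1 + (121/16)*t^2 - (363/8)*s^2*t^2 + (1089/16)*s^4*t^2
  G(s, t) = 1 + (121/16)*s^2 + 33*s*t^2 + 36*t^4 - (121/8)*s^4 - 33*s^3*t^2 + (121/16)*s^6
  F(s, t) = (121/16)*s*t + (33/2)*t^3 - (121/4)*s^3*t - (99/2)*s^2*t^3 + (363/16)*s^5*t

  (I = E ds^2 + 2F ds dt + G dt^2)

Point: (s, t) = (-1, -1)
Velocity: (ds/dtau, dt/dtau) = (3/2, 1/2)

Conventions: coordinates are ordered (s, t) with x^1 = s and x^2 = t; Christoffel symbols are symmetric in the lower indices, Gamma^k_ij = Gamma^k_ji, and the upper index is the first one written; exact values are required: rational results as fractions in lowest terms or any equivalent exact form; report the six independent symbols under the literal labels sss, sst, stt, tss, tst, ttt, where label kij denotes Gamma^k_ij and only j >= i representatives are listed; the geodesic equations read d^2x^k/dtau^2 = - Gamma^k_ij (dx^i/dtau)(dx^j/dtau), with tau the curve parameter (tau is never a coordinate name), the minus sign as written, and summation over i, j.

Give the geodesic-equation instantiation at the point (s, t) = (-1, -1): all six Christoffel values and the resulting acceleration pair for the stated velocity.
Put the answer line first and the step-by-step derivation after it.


Answer: Gamma_sss = -363/269, Gamma_sst = -121/269, Gamma_stt = -264/269, Gamma_tss = -396/269, Gamma_tst = -132/269, Gamma_ttt = -288/269; accelerations (d^2s/dtau^2, d^2t/dtau^2) = (4257/1076, 1161/269)

E = 125/4, F = 33, G = 37 at the point
E_s = -363/2, E_t = -121/2, F_s = -517/4, F_t = -99, G_s = -66, G_t = -144
EG - F^2 = 269/4;  g^inv = (4/269) * [[37, -33], [-33, 125/4]]
first-kind symbols [ij,l] = (1/2)(d_i g_jl + d_j g_il - d_l g_ij): [ss,s] = E_s/2 = -363/4, [ss,t] = F_s - E_t/2 = -99, [st,s] = E_t/2 = -121/4, [st,t] = G_s/2 = -33, [tt,s] = F_t - G_s/2 = -66, [tt,t] = G_t/2 = -72
Gamma^s_ij = (G*[ij,s] - F*[ij,t])/(EG - F^2), Gamma^t_ij = (E*[ij,t] - F*[ij,s])/(EG - F^2)
Gamma_sss = -363/269, Gamma_sst = -121/269, Gamma_stt = -264/269, Gamma_tss = -396/269, Gamma_tst = -132/269, Gamma_ttt = -288/269
d^2s/dtau^2 = -(Gamma_sss*(3/2)^2 + 2*Gamma_sst*(3/2)*(1/2) + Gamma_stt*(1/2)^2) = 4257/1076
d^2t/dtau^2 = -(Gamma_tss*(3/2)^2 + 2*Gamma_tst*(3/2)*(1/2) + Gamma_ttt*(1/2)^2) = 1161/269


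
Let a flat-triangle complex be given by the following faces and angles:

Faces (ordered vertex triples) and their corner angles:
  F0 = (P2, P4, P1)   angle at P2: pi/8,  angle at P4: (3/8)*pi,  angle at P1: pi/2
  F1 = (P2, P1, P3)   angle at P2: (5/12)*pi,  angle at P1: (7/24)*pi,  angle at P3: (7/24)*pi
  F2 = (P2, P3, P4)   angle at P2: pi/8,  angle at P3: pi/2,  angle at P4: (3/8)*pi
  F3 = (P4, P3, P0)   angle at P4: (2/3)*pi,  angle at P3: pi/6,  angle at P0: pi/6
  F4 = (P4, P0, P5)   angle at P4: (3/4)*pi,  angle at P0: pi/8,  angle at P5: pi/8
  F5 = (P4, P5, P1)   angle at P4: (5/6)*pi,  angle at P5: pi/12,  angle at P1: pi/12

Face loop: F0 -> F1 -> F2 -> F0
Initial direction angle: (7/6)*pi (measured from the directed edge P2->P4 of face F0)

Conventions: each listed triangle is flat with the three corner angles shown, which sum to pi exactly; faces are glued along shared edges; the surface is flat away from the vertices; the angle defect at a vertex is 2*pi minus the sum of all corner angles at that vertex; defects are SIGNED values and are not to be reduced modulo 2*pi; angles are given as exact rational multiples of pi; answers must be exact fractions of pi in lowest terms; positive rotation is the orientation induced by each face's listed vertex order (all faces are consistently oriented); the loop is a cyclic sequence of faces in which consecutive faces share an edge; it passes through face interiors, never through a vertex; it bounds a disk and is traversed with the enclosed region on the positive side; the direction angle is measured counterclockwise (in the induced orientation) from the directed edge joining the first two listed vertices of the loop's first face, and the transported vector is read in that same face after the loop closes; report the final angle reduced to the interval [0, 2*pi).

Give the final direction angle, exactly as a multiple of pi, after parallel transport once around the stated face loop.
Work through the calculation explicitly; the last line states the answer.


enclosed vertex P2: corner angles sum to (2/3)*pi, defect = 2*pi - (2/3)*pi = (4/3)*pi
holonomy = initial angle + sum of enclosed defects (mod 2*pi), positive in the induced orientation
final angle = (7/6)*pi + (4/3)*pi = pi/2 (mod 2*pi)

Answer: final direction angle = pi/2
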